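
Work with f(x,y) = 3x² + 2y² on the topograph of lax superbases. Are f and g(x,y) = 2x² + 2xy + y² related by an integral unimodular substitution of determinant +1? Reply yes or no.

D₁ = -24, D₂ = -4
discriminants differ ⇒ not SL₂(ℤ)-equivalent

no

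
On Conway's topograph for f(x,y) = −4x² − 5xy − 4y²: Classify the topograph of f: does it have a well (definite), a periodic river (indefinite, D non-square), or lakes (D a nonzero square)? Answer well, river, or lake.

D = b²−4ac = (-5)² − 4·(-4)·(-4) = -39
D < 0 ⇒ definite ⇒ every region one sign ⇒ single well

well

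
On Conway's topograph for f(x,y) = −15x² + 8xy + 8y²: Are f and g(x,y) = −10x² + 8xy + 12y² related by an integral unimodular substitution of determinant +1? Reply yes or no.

D₁ = 544, D₂ = 544
river cycle of f (length 4): (8, 8, -15), (-15, 22, 1), (1, 22, -15), (-15, 8, 8)
river cycle of g (length 6): (12, 16, -6), (-6, 20, 6), (6, 16, -12), (-12, 8, 10), (10, 12, -10), (-10, 8, 12)
cycles differ ⇒ inequivalent

no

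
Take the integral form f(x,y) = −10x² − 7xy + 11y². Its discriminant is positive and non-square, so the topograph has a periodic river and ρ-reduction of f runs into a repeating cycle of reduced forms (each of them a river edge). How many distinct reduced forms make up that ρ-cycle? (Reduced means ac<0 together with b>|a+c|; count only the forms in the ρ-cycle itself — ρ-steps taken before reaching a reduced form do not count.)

D = 489, ⌊√D⌋ = 22
descent: ρ → (11,7,-10)  [lands on river]
river: ρ → (-10,13,8)
river: ρ → (8,19,-4)
river: ρ → (-4,21,3)
river: ρ → (3,21,-4)
river: ρ → (-4,19,8)
river: ρ → (8,13,-10)
river: ρ → (-10,7,11)
river: ρ → (11,15,-6)
river: ρ → (-6,21,2)
river: ρ → (2,19,-16)
river: ρ → (-16,13,5)
river: ρ → (5,17,-10)
river: ρ → (-10,3,12)
river: ρ → (12,21,-1)
river: ρ → (-1,21,12)
river: ρ → (12,3,-10)
river: ρ → (-10,17,5)
river: ρ → (5,13,-16)
river: ρ → (-16,19,2)
river: ρ → (2,21,-6)
river: ρ → (-6,15,11)
ρ-cycle length = 22 (tail of 1 descent step not counted)

22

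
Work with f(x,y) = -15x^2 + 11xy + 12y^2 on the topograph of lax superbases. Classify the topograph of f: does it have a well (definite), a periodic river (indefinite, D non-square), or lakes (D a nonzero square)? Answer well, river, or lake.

D = b²−4ac = 11² − 4·(-15)·12 = 841
D = 29² is a perfect square ⇒ form factors over ℤ ⇒ lakes

lake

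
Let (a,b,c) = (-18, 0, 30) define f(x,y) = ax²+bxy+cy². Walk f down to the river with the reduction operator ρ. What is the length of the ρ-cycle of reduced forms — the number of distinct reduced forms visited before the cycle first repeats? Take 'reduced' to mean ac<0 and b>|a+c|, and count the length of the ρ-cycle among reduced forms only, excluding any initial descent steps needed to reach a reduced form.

D = 2160, ⌊√D⌋ = 46
descent: ρ → (30,0,-18)
descent: ρ → (-18,36,12)  [lands on river]
river: ρ → (12,36,-18)
ρ-cycle length = 2 (tail of 2 descent steps not counted)

2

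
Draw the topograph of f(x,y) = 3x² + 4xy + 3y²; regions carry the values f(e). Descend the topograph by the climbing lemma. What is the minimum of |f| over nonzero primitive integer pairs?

translate: b→-2 (≡4 mod 6), so (3,4,3)→(3,-2,2)
flip: (3,-2,2)→(2,2,3)
reduced (well bottom): (2,2,3) with a≤c, −a<b≤a
well minimum = a = 2

2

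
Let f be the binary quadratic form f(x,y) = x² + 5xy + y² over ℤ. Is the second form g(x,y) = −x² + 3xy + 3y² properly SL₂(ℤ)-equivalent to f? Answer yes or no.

D₁ = 21, D₂ = 21
river cycle of f (length 2): (1, 3, -3), (-3, 3, 1)
river cycle of g (length 2): (3, 3, -1), (-1, 3, 3)
cycles differ ⇒ inequivalent

no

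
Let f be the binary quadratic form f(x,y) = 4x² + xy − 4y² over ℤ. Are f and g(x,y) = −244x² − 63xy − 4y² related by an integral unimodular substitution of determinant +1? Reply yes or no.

D₁ = 65, D₂ = 65
river cycle of f (length 6): (-4, 7, 1), (1, 7, -4), (-4, 1, 4), (4, 7, -1), (-1, 7, 4), (4, 1, -4)
river cycle of g (length 6): (-4, 7, 1), (1, 7, -4), (-4, 1, 4), (4, 7, -1), (-1, 7, 4), (4, 1, -4)
cycles coincide ⇒ equivalent

yes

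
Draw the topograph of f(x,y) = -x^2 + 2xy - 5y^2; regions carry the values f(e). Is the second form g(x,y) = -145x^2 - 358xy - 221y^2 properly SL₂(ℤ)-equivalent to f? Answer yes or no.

D₁ = -16, D₂ = -16
f is negative-definite; reduce −f:
−f: translate: b→0 (≡-2 mod 2), so (1,-2,5)→(1,0,4)
−f: reduced (well bottom): (1,0,4) with a≤c, −a<b≤a
flip sign back: reduced form of f is (-1,0,-4)
g is negative-definite; reduce −g:
−g: translate: b→68 (≡358 mod 290), so (145,358,221)→(145,68,8)
−g: flip: (145,68,8)→(8,-68,145)
−g: translate: b→-4 (≡-68 mod 16), so (8,-68,145)→(8,-4,1)
−g: flip: (8,-4,1)→(1,4,8)
−g: translate: b→0 (≡4 mod 2), so (1,4,8)→(1,0,4)
−g: reduced (well bottom): (1,0,4) with a≤c, −a<b≤a
flip sign back: reduced form of g is (-1,0,-4)
reduced forms (-1, 0, -4) vs (-1, 0, -4) ⇒ equivalent

yes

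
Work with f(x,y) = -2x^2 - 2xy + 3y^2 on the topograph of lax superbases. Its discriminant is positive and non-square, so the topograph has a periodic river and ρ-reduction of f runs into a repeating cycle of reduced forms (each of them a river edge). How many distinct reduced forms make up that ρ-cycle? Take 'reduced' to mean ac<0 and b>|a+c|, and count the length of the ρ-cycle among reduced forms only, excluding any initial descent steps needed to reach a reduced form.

D = 28, ⌊√D⌋ = 5
descent: ρ → (3,2,-2)  [lands on river]
river: ρ → (-2,2,3)
river: ρ → (3,4,-1)
river: ρ → (-1,4,3)
ρ-cycle length = 4 (tail of 1 descent step not counted)

4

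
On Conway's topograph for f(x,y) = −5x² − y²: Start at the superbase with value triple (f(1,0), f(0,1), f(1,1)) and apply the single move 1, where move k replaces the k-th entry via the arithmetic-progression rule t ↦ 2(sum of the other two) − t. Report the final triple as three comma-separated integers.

start (-5,-1,-6) = (f(1,0),f(0,1),f(1,1))
replace slot 1: 2·((-1)+(-6)) − (-5) = -9 → (-9,-1,-6)

-9,-1,-6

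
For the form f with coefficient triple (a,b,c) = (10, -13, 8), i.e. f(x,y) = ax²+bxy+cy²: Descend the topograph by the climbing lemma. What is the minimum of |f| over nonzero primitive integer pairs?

translate: b→7 (≡-13 mod 20), so (10,-13,8)→(10,7,5)
flip: (10,7,5)→(5,-7,10)
translate: b→3 (≡-7 mod 10), so (5,-7,10)→(5,3,8)
reduced (well bottom): (5,3,8) with a≤c, −a<b≤a
well minimum = a = 5

5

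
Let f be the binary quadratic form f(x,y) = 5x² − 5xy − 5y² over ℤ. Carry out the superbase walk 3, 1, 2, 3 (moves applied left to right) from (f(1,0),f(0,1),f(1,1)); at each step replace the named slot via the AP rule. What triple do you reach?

start (5,-5,-5) = (f(1,0),f(0,1),f(1,1))
replace slot 3: 2·(5+(-5)) − (-5) = 5 → (5,-5,5)
replace slot 1: 2·((-5)+5) − 5 = -5 → (-5,-5,5)
replace slot 2: 2·((-5)+5) − (-5) = 5 → (-5,5,5)
replace slot 3: 2·((-5)+5) − 5 = -5 → (-5,5,-5)

-5,5,-5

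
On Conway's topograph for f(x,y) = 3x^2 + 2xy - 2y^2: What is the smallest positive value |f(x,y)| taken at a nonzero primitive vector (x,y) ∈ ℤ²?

river: ρ → (-2,2,3)
river: ρ → (3,4,-1)
river: ρ → (-1,4,3)
river: ρ → (3,2,-2)
closes: descent 0, river 4
min |a| on river = 1

1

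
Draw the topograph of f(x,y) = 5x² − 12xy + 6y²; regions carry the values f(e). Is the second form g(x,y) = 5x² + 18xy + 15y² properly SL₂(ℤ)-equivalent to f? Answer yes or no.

D₁ = 24, D₂ = 24
river cycle of f (length 2): (-1, 4, 2), (2, 4, -1)
river cycle of g (length 2): (2, 4, -1), (-1, 4, 2)
cycles coincide ⇒ equivalent

yes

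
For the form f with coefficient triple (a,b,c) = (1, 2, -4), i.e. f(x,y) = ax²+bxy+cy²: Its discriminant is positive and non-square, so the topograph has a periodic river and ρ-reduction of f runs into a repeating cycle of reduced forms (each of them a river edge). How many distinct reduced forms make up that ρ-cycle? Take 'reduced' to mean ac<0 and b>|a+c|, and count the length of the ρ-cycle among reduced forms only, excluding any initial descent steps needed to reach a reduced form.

D = 20, ⌊√D⌋ = 4
descent: ρ → (-4,-2,1)
descent: ρ → (1,4,-1)  [lands on river]
river: ρ → (-1,4,1)
ρ-cycle length = 2 (tail of 2 descent steps not counted)

2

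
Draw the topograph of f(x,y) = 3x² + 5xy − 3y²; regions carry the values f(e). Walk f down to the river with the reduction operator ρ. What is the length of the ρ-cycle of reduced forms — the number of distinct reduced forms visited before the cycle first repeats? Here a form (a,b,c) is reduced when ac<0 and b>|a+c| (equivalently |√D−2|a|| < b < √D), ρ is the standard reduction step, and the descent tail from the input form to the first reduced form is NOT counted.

D = 61, ⌊√D⌋ = 7
river: ρ → (-3,7,1)
river: ρ → (1,7,-3)
river: ρ → (-3,5,3)
river: ρ → (3,7,-1)
river: ρ → (-1,7,3)
river: ρ → (3,5,-3)
ρ-cycle length = 6 (tail of 0 descent steps not counted)

6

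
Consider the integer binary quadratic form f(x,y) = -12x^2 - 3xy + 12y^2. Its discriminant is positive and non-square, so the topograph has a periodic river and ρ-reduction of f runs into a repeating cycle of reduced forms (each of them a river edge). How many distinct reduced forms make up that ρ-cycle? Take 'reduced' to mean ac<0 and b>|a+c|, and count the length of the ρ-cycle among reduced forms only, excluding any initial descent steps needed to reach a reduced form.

D = 585, ⌊√D⌋ = 24
descent: ρ → (12,3,-12)  [lands on river]
river: ρ → (-12,21,3)
river: ρ → (3,21,-12)
river: ρ → (-12,3,12)
river: ρ → (12,21,-3)
river: ρ → (-3,21,12)
ρ-cycle length = 6 (tail of 1 descent step not counted)

6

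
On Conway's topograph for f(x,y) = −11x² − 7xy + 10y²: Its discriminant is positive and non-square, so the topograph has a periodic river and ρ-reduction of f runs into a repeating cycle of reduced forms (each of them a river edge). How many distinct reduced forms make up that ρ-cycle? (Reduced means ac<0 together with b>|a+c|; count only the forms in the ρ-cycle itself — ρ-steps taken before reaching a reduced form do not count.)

D = 489, ⌊√D⌋ = 22
descent: ρ → (10,7,-11)  [lands on river]
river: ρ → (-11,15,6)
river: ρ → (6,21,-2)
river: ρ → (-2,19,16)
river: ρ → (16,13,-5)
river: ρ → (-5,17,10)
river: ρ → (10,3,-12)
river: ρ → (-12,21,1)
river: ρ → (1,21,-12)
river: ρ → (-12,3,10)
river: ρ → (10,17,-5)
river: ρ → (-5,13,16)
river: ρ → (16,19,-2)
river: ρ → (-2,21,6)
river: ρ → (6,15,-11)
river: ρ → (-11,7,10)
river: ρ → (10,13,-8)
river: ρ → (-8,19,4)
river: ρ → (4,21,-3)
river: ρ → (-3,21,4)
river: ρ → (4,19,-8)
river: ρ → (-8,13,10)
ρ-cycle length = 22 (tail of 1 descent step not counted)

22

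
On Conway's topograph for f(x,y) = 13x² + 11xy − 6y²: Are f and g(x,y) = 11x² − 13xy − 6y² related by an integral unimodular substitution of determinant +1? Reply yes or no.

D₁ = 433, D₂ = 433
river cycle of f (length 46): (-6, 13, 11), (11, 9, -8), (-8, 7, 12), (12, 17, -3), (-3, 19, 6), (6, 17, -6), (-6, 19, 3), (3, 17, -12), (-12, 7, 8), (8, 9, -11), … (36 more)
river cycle of g (length 46): (-6, 13, 11), (11, 9, -8), (-8, 7, 12), (12, 17, -3), (-3, 19, 6), (6, 17, -6), (-6, 19, 3), (3, 17, -12), (-12, 7, 8), (8, 9, -11), … (36 more)
cycles coincide ⇒ equivalent

yes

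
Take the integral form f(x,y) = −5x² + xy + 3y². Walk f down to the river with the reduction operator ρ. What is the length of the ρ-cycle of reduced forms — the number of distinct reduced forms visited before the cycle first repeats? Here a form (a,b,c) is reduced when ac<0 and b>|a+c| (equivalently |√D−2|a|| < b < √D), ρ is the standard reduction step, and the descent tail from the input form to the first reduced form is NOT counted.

D = 61, ⌊√D⌋ = 7
descent: ρ → (3,5,-3)  [lands on river]
river: ρ → (-3,7,1)
river: ρ → (1,7,-3)
river: ρ → (-3,5,3)
river: ρ → (3,7,-1)
river: ρ → (-1,7,3)
ρ-cycle length = 6 (tail of 1 descent step not counted)

6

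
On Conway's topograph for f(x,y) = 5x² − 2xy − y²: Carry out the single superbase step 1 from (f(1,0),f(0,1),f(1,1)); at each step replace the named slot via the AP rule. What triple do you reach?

start (5,-1,2) = (f(1,0),f(0,1),f(1,1))
replace slot 1: 2·((-1)+2) − 5 = -3 → (-3,-1,2)

-3,-1,2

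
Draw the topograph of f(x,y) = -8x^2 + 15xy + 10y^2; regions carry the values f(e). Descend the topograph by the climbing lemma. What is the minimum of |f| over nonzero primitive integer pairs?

river: ρ → (10,5,-13)
river: ρ → (-13,21,2)
river: ρ → (2,23,-2)
river: ρ → (-2,21,13)
river: ρ → (13,5,-10)
river: ρ → (-10,15,8)
river: ρ → (8,17,-8)
river: ρ → (-8,15,10)
closes: descent 0, river 8
min |a| on river = 2

2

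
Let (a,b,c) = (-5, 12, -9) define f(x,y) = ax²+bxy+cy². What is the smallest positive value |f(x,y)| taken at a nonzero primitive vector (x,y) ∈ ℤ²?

translate: b→-2 (≡-12 mod 10), so (5,-12,9)→(5,-2,2)
flip: (5,-2,2)→(2,2,5)
reduced (well bottom): (2,2,5) with a≤c, −a<b≤a
well minimum |f| = |-2| = 2 (negative-definite)

2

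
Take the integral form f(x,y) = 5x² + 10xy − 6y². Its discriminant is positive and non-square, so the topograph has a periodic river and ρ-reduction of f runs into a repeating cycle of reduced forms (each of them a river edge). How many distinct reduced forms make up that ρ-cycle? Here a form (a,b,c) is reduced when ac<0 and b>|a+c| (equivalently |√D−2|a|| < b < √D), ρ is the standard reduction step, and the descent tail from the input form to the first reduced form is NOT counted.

D = 220, ⌊√D⌋ = 14
river: ρ → (-6,14,1)
river: ρ → (1,14,-6)
river: ρ → (-6,10,5)
river: ρ → (5,10,-6)
ρ-cycle length = 4 (tail of 0 descent steps not counted)

4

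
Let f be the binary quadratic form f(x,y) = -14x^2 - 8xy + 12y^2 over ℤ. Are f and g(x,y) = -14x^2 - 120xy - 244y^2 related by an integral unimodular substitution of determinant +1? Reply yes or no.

D₁ = 736, D₂ = 736
river cycle of f (length 12): (12, 8, -14), (-14, 20, 6), (6, 16, -20), (-20, 24, 2), (2, 24, -20), (-20, 16, 6), (6, 20, -14), (-14, 8, 12), (12, 16, -10), (-10, 24, 4), … (2 more)
river cycle of g (length 12): (-14, 20, 6), (6, 16, -20), (-20, 24, 2), (2, 24, -20), (-20, 16, 6), (6, 20, -14), (-14, 8, 12), (12, 16, -10), (-10, 24, 4), (4, 24, -10), … (2 more)
cycles coincide ⇒ equivalent

yes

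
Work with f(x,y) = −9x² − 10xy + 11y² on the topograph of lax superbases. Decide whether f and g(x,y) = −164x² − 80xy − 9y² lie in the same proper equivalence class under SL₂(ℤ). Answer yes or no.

D₁ = 496, D₂ = 496
river cycle of f (length 16): (11, 10, -9), (-9, 8, 12), (12, 16, -5), (-5, 14, 15), (15, 16, -4), (-4, 16, 15), (15, 14, -5), (-5, 16, 12), (12, 8, -9), (-9, 10, 11), … (6 more)
river cycle of g (length 16): (-9, 8, 12), (12, 16, -5), (-5, 14, 15), (15, 16, -4), (-4, 16, 15), (15, 14, -5), (-5, 16, 12), (12, 8, -9), (-9, 10, 11), (11, 12, -8), … (6 more)
cycles coincide ⇒ equivalent

yes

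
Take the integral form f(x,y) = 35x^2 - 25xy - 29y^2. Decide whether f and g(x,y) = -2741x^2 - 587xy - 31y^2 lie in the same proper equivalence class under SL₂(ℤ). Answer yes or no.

D₁ = 4685, D₂ = 4685
river cycle of f (length 22): (-29, 25, 35), (35, 45, -19), (-19, 31, 49), (49, 67, -1), (-1, 67, 49), (49, 31, -19), (-19, 45, 35), (35, 25, -29), (-29, 33, 31), (31, 29, -31), … (12 more)
river cycle of g (length 22): (-31, 29, 31), (31, 33, -29), (-29, 25, 35), (35, 45, -19), (-19, 31, 49), (49, 67, -1), (-1, 67, 49), (49, 31, -19), (-19, 45, 35), (35, 25, -29), … (12 more)
cycles coincide ⇒ equivalent

yes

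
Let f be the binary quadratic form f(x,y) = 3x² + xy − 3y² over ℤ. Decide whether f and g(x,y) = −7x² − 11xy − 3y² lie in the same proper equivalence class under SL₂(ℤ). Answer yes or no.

D₁ = 37, D₂ = 37
river cycle of f (length 6): (-3, 5, 1), (1, 5, -3), (-3, 1, 3), (3, 5, -1), (-1, 5, 3), (3, 1, -3)
river cycle of g (length 6): (-3, 5, 1), (1, 5, -3), (-3, 1, 3), (3, 5, -1), (-1, 5, 3), (3, 1, -3)
cycles coincide ⇒ equivalent

yes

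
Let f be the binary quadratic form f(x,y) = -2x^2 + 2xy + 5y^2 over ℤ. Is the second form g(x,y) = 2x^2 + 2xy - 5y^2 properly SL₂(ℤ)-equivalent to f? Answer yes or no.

D₁ = 44, D₂ = 44
river cycle of f (length 2): (-2, 6, 1), (1, 6, -2)
river cycle of g (length 2): (2, 6, -1), (-1, 6, 2)
cycles differ ⇒ inequivalent

no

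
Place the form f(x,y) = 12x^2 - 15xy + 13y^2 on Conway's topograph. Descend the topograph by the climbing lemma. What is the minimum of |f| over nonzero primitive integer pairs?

translate: b→9 (≡-15 mod 24), so (12,-15,13)→(12,9,10)
flip: (12,9,10)→(10,-9,12)
reduced (well bottom): (10,-9,12) with a≤c, −a<b≤a
well minimum = a = 10

10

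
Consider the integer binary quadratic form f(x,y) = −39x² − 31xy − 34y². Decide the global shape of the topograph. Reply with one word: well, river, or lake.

D = b²−4ac = (-31)² − 4·(-39)·(-34) = -4343
D < 0 ⇒ definite ⇒ every region one sign ⇒ single well

well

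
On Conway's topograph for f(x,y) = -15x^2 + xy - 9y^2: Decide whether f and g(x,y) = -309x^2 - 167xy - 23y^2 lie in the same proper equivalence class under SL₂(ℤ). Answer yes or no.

D₁ = -539, D₂ = -539
f is negative-definite; reduce −f:
−f: flip: (15,-1,9)→(9,1,15)
−f: reduced (well bottom): (9,1,15) with a≤c, −a<b≤a
flip sign back: reduced form of f is (-9,-1,-15)
g is negative-definite; reduce −g:
−g: flip: (309,167,23)→(23,-167,309)
−g: translate: b→17 (≡-167 mod 46), so (23,-167,309)→(23,17,9)
−g: flip: (23,17,9)→(9,-17,23)
−g: translate: b→1 (≡-17 mod 18), so (9,-17,23)→(9,1,15)
−g: reduced (well bottom): (9,1,15) with a≤c, −a<b≤a
flip sign back: reduced form of g is (-9,-1,-15)
reduced forms (-9, -1, -15) vs (-9, -1, -15) ⇒ equivalent

yes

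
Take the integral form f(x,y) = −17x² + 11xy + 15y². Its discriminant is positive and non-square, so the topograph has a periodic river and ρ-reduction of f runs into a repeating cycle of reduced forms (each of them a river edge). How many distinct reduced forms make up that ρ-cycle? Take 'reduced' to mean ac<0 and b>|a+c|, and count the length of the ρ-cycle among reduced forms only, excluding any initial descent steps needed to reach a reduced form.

D = 1141, ⌊√D⌋ = 33
river: ρ → (15,19,-13)
river: ρ → (-13,33,1)
river: ρ → (1,33,-13)
river: ρ → (-13,19,15)
river: ρ → (15,11,-17)
river: ρ → (-17,23,9)
river: ρ → (9,31,-5)
river: ρ → (-5,29,15)
river: ρ → (15,31,-3)
river: ρ → (-3,29,25)
river: ρ → (25,21,-7)
river: ρ → (-7,21,25)
river: ρ → (25,29,-3)
river: ρ → (-3,31,15)
river: ρ → (15,29,-5)
river: ρ → (-5,31,9)
river: ρ → (9,23,-17)
river: ρ → (-17,11,15)
ρ-cycle length = 18 (tail of 0 descent steps not counted)

18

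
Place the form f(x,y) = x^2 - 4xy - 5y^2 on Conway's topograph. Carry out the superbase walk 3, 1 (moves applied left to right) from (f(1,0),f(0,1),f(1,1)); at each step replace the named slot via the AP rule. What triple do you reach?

start (1,-5,-8) = (f(1,0),f(0,1),f(1,1))
replace slot 3: 2·(1+(-5)) − (-8) = 0 → (1,-5,0)
replace slot 1: 2·((-5)+0) − 1 = -11 → (-11,-5,0)

-11,-5,0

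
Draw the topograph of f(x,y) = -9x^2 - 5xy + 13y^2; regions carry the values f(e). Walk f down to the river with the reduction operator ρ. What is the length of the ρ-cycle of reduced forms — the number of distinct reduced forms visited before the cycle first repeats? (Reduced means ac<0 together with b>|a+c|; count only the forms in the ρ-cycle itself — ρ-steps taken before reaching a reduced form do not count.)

D = 493, ⌊√D⌋ = 22
descent: ρ → (13,5,-9)  [lands on river]
river: ρ → (-9,13,9)
river: ρ → (9,5,-13)
river: ρ → (-13,21,1)
river: ρ → (1,21,-13)
river: ρ → (-13,5,9)
river: ρ → (9,13,-9)
river: ρ → (-9,5,13)
river: ρ → (13,21,-1)
river: ρ → (-1,21,13)
ρ-cycle length = 10 (tail of 1 descent step not counted)

10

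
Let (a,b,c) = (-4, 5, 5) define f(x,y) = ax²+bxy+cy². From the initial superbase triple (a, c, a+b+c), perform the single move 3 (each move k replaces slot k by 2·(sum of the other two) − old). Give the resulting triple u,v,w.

start (-4,5,6) = (f(1,0),f(0,1),f(1,1))
replace slot 3: 2·((-4)+5) − 6 = -4 → (-4,5,-4)

-4,5,-4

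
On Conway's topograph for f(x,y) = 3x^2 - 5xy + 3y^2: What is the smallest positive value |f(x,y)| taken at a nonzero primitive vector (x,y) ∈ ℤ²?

translate: b→1 (≡-5 mod 6), so (3,-5,3)→(3,1,1)
flip: (3,1,1)→(1,-1,3)
translate: b→1 (≡-1 mod 2), so (1,-1,3)→(1,1,3)
reduced (well bottom): (1,1,3) with a≤c, −a<b≤a
well minimum = a = 1

1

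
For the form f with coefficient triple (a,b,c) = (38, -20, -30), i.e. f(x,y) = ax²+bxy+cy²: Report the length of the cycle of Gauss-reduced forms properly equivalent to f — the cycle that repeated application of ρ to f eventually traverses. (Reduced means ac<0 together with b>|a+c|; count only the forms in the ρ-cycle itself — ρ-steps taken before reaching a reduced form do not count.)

D = 4960, ⌊√D⌋ = 70
descent: ρ → (-30,20,38)  [lands on river]
river: ρ → (38,56,-12)
river: ρ → (-12,64,18)
river: ρ → (18,44,-42)
river: ρ → (-42,40,20)
river: ρ → (20,40,-42)
river: ρ → (-42,44,18)
river: ρ → (18,64,-12)
river: ρ → (-12,56,38)
river: ρ → (38,20,-30)
river: ρ → (-30,40,28)
river: ρ → (28,16,-42)
river: ρ → (-42,68,2)
river: ρ → (2,68,-42)
river: ρ → (-42,16,28)
river: ρ → (28,40,-30)
ρ-cycle length = 16 (tail of 1 descent step not counted)

16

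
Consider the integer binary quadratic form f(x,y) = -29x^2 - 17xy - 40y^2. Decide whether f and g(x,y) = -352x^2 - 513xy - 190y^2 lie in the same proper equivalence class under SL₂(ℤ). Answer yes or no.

D₁ = -4351, D₂ = -4351
f is negative-definite; reduce −f:
−f: reduced (well bottom): (29,17,40) with a≤c, −a<b≤a
flip sign back: reduced form of f is (-29,-17,-40)
g is negative-definite; reduce −g:
−g: translate: b→-191 (≡513 mod 704), so (352,513,190)→(352,-191,29)
−g: flip: (352,-191,29)→(29,191,352)
−g: translate: b→17 (≡191 mod 58), so (29,191,352)→(29,17,40)
−g: reduced (well bottom): (29,17,40) with a≤c, −a<b≤a
flip sign back: reduced form of g is (-29,-17,-40)
reduced forms (-29, -17, -40) vs (-29, -17, -40) ⇒ equivalent

yes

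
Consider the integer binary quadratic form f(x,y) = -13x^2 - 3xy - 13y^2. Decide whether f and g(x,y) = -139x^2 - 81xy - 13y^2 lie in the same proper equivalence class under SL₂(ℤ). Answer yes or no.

D₁ = -667, D₂ = -667
f is negative-definite; reduce −f:
−f: reduced (well bottom): (13,3,13) with a≤c, −a<b≤a
flip sign back: reduced form of f is (-13,-3,-13)
g is negative-definite; reduce −g:
−g: flip: (139,81,13)→(13,-81,139)
−g: translate: b→-3 (≡-81 mod 26), so (13,-81,139)→(13,-3,13)
−g: flip: (13,-3,13)→(13,3,13)
−g: reduced (well bottom): (13,3,13) with a≤c, −a<b≤a
flip sign back: reduced form of g is (-13,-3,-13)
reduced forms (-13, -3, -13) vs (-13, -3, -13) ⇒ equivalent

yes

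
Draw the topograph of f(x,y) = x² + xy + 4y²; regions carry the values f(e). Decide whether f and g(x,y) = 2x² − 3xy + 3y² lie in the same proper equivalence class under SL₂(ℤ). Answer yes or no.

D₁ = -15, D₂ = -15
f: reduced (well bottom): (1,1,4) with a≤c, −a<b≤a
g: translate: b→1 (≡-3 mod 4), so (2,-3,3)→(2,1,2)
g: reduced (well bottom): (2,1,2) with a≤c, −a<b≤a
reduced forms (1, 1, 4) vs (2, 1, 2) ⇒ inequivalent

no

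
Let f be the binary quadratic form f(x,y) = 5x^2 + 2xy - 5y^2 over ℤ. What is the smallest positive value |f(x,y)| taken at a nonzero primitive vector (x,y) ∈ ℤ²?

river: ρ → (-5,8,2)
river: ρ → (2,8,-5)
river: ρ → (-5,2,5)
river: ρ → (5,8,-2)
river: ρ → (-2,8,5)
river: ρ → (5,2,-5)
closes: descent 0, river 6
min |a| on river = 2

2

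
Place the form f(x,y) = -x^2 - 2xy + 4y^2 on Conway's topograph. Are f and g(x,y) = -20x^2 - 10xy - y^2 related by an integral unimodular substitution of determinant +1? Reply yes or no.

D₁ = 20, D₂ = 20
river cycle of f (length 2): (-1, 4, 1), (1, 4, -1)
river cycle of g (length 2): (-1, 4, 1), (1, 4, -1)
cycles coincide ⇒ equivalent

yes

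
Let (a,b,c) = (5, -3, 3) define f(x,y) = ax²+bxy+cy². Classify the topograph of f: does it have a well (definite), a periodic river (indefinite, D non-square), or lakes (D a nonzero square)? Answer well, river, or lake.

D = b²−4ac = (-3)² − 4·5·3 = -51
D < 0 ⇒ definite ⇒ every region one sign ⇒ single well

well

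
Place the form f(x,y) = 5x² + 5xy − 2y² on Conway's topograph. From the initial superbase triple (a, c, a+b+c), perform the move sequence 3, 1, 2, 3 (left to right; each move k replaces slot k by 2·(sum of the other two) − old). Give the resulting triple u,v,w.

start (5,-2,8) = (f(1,0),f(0,1),f(1,1))
replace slot 3: 2·(5+(-2)) − 8 = -2 → (5,-2,-2)
replace slot 1: 2·((-2)+(-2)) − 5 = -13 → (-13,-2,-2)
replace slot 2: 2·((-13)+(-2)) − (-2) = -28 → (-13,-28,-2)
replace slot 3: 2·((-13)+(-28)) − (-2) = -80 → (-13,-28,-80)

-13,-28,-80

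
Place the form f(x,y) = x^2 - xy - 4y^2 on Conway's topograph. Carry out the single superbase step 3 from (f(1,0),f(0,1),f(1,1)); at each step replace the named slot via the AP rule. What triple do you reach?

start (1,-4,-4) = (f(1,0),f(0,1),f(1,1))
replace slot 3: 2·(1+(-4)) − (-4) = -2 → (1,-4,-2)

1,-4,-2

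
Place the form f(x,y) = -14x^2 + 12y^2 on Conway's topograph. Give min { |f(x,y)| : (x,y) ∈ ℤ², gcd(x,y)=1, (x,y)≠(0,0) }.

descent: ρ → (12,24,-2)  [lands on river]
river: ρ → (-2,24,12)
closes: descent 1, river 2
min |a| on river = 2

2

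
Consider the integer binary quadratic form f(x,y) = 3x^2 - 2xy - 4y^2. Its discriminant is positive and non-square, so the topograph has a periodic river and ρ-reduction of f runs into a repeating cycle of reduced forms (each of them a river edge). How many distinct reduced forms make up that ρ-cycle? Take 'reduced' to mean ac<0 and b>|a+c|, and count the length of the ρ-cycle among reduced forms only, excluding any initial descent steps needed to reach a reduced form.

D = 52, ⌊√D⌋ = 7
descent: ρ → (-4,2,3)  [lands on river]
river: ρ → (3,4,-3)
river: ρ → (-3,2,4)
river: ρ → (4,6,-1)
river: ρ → (-1,6,4)
river: ρ → (4,2,-3)
river: ρ → (-3,4,3)
river: ρ → (3,2,-4)
river: ρ → (-4,6,1)
river: ρ → (1,6,-4)
ρ-cycle length = 10 (tail of 1 descent step not counted)

10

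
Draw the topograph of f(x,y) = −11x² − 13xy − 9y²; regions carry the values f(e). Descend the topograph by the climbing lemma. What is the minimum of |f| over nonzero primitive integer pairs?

translate: b→-9 (≡13 mod 22), so (11,13,9)→(11,-9,7)
flip: (11,-9,7)→(7,9,11)
translate: b→-5 (≡9 mod 14), so (7,9,11)→(7,-5,9)
reduced (well bottom): (7,-5,9) with a≤c, −a<b≤a
well minimum |f| = |-7| = 7 (negative-definite)

7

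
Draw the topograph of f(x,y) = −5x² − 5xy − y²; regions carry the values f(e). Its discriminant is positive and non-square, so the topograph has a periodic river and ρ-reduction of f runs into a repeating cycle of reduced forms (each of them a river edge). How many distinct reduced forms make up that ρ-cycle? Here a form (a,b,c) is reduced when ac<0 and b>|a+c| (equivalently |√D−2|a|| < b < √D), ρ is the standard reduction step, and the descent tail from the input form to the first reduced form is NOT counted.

D = 5, ⌊√D⌋ = 2
descent: ρ → (-1,1,1)  [lands on river]
river: ρ → (1,1,-1)
ρ-cycle length = 2 (tail of 1 descent step not counted)

2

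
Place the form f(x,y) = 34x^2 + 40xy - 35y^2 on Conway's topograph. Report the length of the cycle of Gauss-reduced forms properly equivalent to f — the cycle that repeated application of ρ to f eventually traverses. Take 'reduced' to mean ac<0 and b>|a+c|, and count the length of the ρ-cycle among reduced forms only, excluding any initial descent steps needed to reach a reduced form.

D = 6360, ⌊√D⌋ = 79
river: ρ → (-35,30,39)
river: ρ → (39,48,-26)
river: ρ → (-26,56,31)
river: ρ → (31,68,-14)
river: ρ → (-14,72,21)
river: ρ → (21,54,-41)
river: ρ → (-41,28,34)
river: ρ → (34,40,-35)
ρ-cycle length = 8 (tail of 0 descent steps not counted)

8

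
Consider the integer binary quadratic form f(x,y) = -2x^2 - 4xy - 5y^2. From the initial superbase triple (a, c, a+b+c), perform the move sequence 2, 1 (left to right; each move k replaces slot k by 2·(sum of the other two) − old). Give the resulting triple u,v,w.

start (-2,-5,-11) = (f(1,0),f(0,1),f(1,1))
replace slot 2: 2·((-2)+(-11)) − (-5) = -21 → (-2,-21,-11)
replace slot 1: 2·((-21)+(-11)) − (-2) = -62 → (-62,-21,-11)

-62,-21,-11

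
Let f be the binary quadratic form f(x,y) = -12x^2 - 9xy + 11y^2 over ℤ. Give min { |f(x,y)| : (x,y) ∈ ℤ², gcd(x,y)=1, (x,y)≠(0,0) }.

descent: ρ → (11,9,-12)  [lands on river]
river: ρ → (-12,15,8)
river: ρ → (8,17,-10)
river: ρ → (-10,23,2)
river: ρ → (2,21,-21)
river: ρ → (-21,21,2)
river: ρ → (2,23,-10)
river: ρ → (-10,17,8)
river: ρ → (8,15,-12)
river: ρ → (-12,9,11)
river: ρ → (11,13,-10)
river: ρ → (-10,7,14)
river: ρ → (14,21,-3)
river: ρ → (-3,21,14)
river: ρ → (14,7,-10)
river: ρ → (-10,13,11)
closes: descent 1, river 16
min |a| on river = 2

2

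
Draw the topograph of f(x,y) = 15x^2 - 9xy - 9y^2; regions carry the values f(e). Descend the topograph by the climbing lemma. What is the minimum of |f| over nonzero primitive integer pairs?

descent: ρ → (-9,9,15)  [lands on river]
river: ρ → (15,21,-3)
river: ρ → (-3,21,15)
river: ρ → (15,9,-9)
closes: descent 1, river 4
min |a| on river = 3

3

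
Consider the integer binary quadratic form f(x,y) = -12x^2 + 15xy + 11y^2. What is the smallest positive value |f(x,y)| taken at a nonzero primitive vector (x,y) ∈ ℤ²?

river: ρ → (11,7,-16)
river: ρ → (-16,25,2)
river: ρ → (2,27,-3)
river: ρ → (-3,27,2)
river: ρ → (2,25,-16)
river: ρ → (-16,7,11)
river: ρ → (11,15,-12)
river: ρ → (-12,9,14)
river: ρ → (14,19,-7)
river: ρ → (-7,23,8)
river: ρ → (8,25,-4)
river: ρ → (-4,23,14)
river: ρ → (14,5,-13)
river: ρ → (-13,21,6)
river: ρ → (6,27,-1)
river: ρ → (-1,27,6)
river: ρ → (6,21,-13)
river: ρ → (-13,5,14)
river: ρ → (14,23,-4)
river: ρ → (-4,25,8)
river: ρ → (8,23,-7)
river: ρ → (-7,19,14)
river: ρ → (14,9,-12)
river: ρ → (-12,15,11)
closes: descent 0, river 24
min |a| on river = 1

1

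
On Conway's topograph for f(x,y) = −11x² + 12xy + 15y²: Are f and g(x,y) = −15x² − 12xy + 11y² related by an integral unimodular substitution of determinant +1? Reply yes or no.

D₁ = 804, D₂ = 804
river cycle of f (length 14): (15, 18, -8), (-8, 14, 19), (19, 24, -3), (-3, 24, 19), (19, 14, -8), (-8, 18, 15), (15, 12, -11), (-11, 10, 16), (16, 22, -5), (-5, 28, 1), … (4 more)
river cycle of g (length 14): (11, 12, -15), (-15, 18, 8), (8, 14, -19), (-19, 24, 3), (3, 24, -19), (-19, 14, 8), (8, 18, -15), (-15, 12, 11), (11, 10, -16), (-16, 22, 5), … (4 more)
cycles differ ⇒ inequivalent

no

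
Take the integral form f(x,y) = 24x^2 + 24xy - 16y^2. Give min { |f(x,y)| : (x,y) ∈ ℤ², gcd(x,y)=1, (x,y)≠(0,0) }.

river: ρ → (-16,40,8)
river: ρ → (8,40,-16)
river: ρ → (-16,24,24)
river: ρ → (24,24,-16)
closes: descent 0, river 4
min |a| on river = 8

8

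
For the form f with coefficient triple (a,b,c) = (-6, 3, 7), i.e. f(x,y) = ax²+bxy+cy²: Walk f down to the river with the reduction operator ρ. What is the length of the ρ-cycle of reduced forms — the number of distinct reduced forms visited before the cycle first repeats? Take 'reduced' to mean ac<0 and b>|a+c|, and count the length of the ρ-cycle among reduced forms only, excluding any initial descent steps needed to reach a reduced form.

D = 177, ⌊√D⌋ = 13
river: ρ → (7,11,-2)
river: ρ → (-2,13,1)
river: ρ → (1,13,-2)
river: ρ → (-2,11,7)
river: ρ → (7,3,-6)
river: ρ → (-6,9,4)
river: ρ → (4,7,-8)
river: ρ → (-8,9,3)
river: ρ → (3,9,-8)
river: ρ → (-8,7,4)
river: ρ → (4,9,-6)
river: ρ → (-6,3,7)
ρ-cycle length = 12 (tail of 0 descent steps not counted)

12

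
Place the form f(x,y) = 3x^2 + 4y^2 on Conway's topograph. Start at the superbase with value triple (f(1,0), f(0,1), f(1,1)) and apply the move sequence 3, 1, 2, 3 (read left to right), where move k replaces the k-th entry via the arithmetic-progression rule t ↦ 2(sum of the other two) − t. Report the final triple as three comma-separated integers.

start (3,4,7) = (f(1,0),f(0,1),f(1,1))
replace slot 3: 2·(3+4) − 7 = 7 → (3,4,7)
replace slot 1: 2·(4+7) − 3 = 19 → (19,4,7)
replace slot 2: 2·(19+7) − 4 = 48 → (19,48,7)
replace slot 3: 2·(19+48) − 7 = 127 → (19,48,127)

19,48,127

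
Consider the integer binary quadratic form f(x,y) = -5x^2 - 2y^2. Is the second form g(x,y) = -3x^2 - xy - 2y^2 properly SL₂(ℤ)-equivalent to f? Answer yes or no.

D₁ = -40, D₂ = -23
discriminants differ ⇒ not SL₂(ℤ)-equivalent

no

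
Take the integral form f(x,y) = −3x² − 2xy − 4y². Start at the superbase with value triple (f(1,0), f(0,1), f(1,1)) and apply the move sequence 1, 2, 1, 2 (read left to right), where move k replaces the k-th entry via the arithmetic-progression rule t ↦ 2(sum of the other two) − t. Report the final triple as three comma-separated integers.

start (-3,-4,-9) = (f(1,0),f(0,1),f(1,1))
replace slot 1: 2·((-4)+(-9)) − (-3) = -23 → (-23,-4,-9)
replace slot 2: 2·((-23)+(-9)) − (-4) = -60 → (-23,-60,-9)
replace slot 1: 2·((-60)+(-9)) − (-23) = -115 → (-115,-60,-9)
replace slot 2: 2·((-115)+(-9)) − (-60) = -188 → (-115,-188,-9)

-115,-188,-9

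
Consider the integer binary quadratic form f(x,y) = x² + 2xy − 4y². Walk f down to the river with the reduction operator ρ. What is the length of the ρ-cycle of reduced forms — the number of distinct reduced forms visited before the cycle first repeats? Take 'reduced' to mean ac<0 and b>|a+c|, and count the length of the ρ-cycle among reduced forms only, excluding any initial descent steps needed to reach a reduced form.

D = 20, ⌊√D⌋ = 4
descent: ρ → (-4,-2,1)
descent: ρ → (1,4,-1)  [lands on river]
river: ρ → (-1,4,1)
ρ-cycle length = 2 (tail of 2 descent steps not counted)

2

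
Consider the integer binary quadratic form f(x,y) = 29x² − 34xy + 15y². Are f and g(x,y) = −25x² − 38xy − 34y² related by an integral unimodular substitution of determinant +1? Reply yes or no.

D₁ = -584, D₂ = -1956
discriminants differ ⇒ not SL₂(ℤ)-equivalent

no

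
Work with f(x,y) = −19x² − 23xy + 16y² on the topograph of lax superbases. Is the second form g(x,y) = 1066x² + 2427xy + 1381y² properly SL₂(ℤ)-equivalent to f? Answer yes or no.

D₁ = 1745, D₂ = 1745
river cycle of f (length 18): (16, 23, -19), (-19, 15, 20), (20, 25, -14), (-14, 31, 14), (14, 25, -20), (-20, 15, 19), (19, 23, -16), (-16, 41, 1), (1, 41, -16), (-16, 23, 19), … (8 more)
river cycle of g (length 18): (20, 25, -14), (-14, 31, 14), (14, 25, -20), (-20, 15, 19), (19, 23, -16), (-16, 41, 1), (1, 41, -16), (-16, 23, 19), (19, 15, -20), (-20, 25, 14), … (8 more)
cycles coincide ⇒ equivalent

yes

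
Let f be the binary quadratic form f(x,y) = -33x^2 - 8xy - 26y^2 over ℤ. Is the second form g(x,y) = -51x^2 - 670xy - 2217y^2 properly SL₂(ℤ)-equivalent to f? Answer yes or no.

D₁ = -3368, D₂ = -3368
f is negative-definite; reduce −f:
−f: flip: (33,8,26)→(26,-8,33)
−f: reduced (well bottom): (26,-8,33) with a≤c, −a<b≤a
flip sign back: reduced form of f is (-26,8,-33)
g is negative-definite; reduce −g:
−g: translate: b→-44 (≡670 mod 102), so (51,670,2217)→(51,-44,26)
−g: flip: (51,-44,26)→(26,44,51)
−g: translate: b→-8 (≡44 mod 52), so (26,44,51)→(26,-8,33)
−g: reduced (well bottom): (26,-8,33) with a≤c, −a<b≤a
flip sign back: reduced form of g is (-26,8,-33)
reduced forms (-26, 8, -33) vs (-26, 8, -33) ⇒ equivalent

yes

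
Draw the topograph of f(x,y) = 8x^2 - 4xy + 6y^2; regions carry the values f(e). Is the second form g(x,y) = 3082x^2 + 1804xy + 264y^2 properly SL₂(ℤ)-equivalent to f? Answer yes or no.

D₁ = -176, D₂ = -176
f: flip: (8,-4,6)→(6,4,8)
f: reduced (well bottom): (6,4,8) with a≤c, −a<b≤a
g: flip: (3082,1804,264)→(264,-1804,3082)
g: translate: b→-220 (≡-1804 mod 528), so (264,-1804,3082)→(264,-220,46)
g: flip: (264,-220,46)→(46,220,264)
g: translate: b→36 (≡220 mod 92), so (46,220,264)→(46,36,8)
g: flip: (46,36,8)→(8,-36,46)
g: translate: b→-4 (≡-36 mod 16), so (8,-36,46)→(8,-4,6)
g: flip: (8,-4,6)→(6,4,8)
g: reduced (well bottom): (6,4,8) with a≤c, −a<b≤a
reduced forms (6, 4, 8) vs (6, 4, 8) ⇒ equivalent

yes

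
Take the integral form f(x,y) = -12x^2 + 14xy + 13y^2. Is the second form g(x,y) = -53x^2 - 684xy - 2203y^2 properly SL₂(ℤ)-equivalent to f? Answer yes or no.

D₁ = 820, D₂ = 820
river cycle of f (length 12): (13, 12, -13), (-13, 14, 12), (12, 10, -15), (-15, 20, 7), (7, 22, -12), (-12, 26, 3), (3, 28, -3), (-3, 26, 12), (12, 22, -7), (-7, 20, 15), … (2 more)
river cycle of g (length 12): (-7, 20, 15), (15, 10, -12), (-12, 14, 13), (13, 12, -13), (-13, 14, 12), (12, 10, -15), (-15, 20, 7), (7, 22, -12), (-12, 26, 3), (3, 28, -3), … (2 more)
cycles coincide ⇒ equivalent

yes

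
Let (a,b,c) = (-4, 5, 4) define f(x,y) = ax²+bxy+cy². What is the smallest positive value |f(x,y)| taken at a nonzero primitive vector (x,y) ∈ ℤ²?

river: ρ → (4,3,-5)
river: ρ → (-5,7,2)
river: ρ → (2,9,-1)
river: ρ → (-1,9,2)
river: ρ → (2,7,-5)
river: ρ → (-5,3,4)
river: ρ → (4,5,-4)
river: ρ → (-4,3,5)
river: ρ → (5,7,-2)
river: ρ → (-2,9,1)
river: ρ → (1,9,-2)
river: ρ → (-2,7,5)
river: ρ → (5,3,-4)
river: ρ → (-4,5,4)
closes: descent 0, river 14
min |a| on river = 1

1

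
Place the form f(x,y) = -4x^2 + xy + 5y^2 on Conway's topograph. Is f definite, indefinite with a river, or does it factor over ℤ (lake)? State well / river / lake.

D = b²−4ac = 1² − 4·(-4)·5 = 81
D = 9² is a perfect square ⇒ form factors over ℤ ⇒ lakes

lake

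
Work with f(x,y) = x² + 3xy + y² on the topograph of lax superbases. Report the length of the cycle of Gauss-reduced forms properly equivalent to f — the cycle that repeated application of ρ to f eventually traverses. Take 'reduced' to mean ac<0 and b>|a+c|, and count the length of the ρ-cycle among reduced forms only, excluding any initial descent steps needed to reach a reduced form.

D = 5, ⌊√D⌋ = 2
descent: ρ → (1,1,-1)  [lands on river]
river: ρ → (-1,1,1)
ρ-cycle length = 2 (tail of 1 descent step not counted)

2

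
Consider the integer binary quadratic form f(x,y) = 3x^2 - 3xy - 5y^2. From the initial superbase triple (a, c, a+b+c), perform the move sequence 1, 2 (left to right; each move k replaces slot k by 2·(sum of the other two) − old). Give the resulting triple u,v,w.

start (3,-5,-5) = (f(1,0),f(0,1),f(1,1))
replace slot 1: 2·((-5)+(-5)) − 3 = -23 → (-23,-5,-5)
replace slot 2: 2·((-23)+(-5)) − (-5) = -51 → (-23,-51,-5)

-23,-51,-5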